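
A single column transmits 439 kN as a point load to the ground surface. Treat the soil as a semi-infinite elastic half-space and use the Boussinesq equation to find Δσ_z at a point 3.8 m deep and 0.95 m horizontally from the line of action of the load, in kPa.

Δσ_z ≈ 12.5 kPa

Boussinesq vertical stress below a point load on an elastic half-space:
Δσ_z = 3P/(2πz²) · [1 + (r/z)²]^(−5/2)
r/z = 0.95/3.8 = 0.25; [1+(r/z)²]^(−5/2) = 0.85936.
Δσ_z = 3×439/(2π×3.8²) × 0.85936 = 14.516 × 0.85936 = 12.47 kPa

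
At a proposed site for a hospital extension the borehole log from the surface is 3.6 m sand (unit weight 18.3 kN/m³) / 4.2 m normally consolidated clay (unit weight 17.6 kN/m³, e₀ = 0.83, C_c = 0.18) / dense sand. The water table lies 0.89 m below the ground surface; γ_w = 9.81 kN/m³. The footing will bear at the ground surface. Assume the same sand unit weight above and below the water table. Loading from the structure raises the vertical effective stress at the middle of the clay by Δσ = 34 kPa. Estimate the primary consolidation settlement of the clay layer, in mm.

S_c ≈ 85.5 mm

Mid-depth of clay below the ground surface: z = 3.6 + 4.2/2 = 5.7 m.
Total vertical stress at mid-clay: σ_v = 18.3×3.6 + 17.6×2.1 = 102.84 kPa.
Pore pressure: u = 9.81×(5.7 − 0.89) = 47.186 kPa.
Initial effective stress: σ'_0 = σ_v − u = 102.84 − 47.186 = 55.654 kPa.
Final effective stress: σ'_f = σ'_0 + Δσ = 55.654 + 34 = 89.654 kPa.
Normally consolidated clay, so the full stress increment lies on the virgin compression line:
S_c = C_c·H/(1+e₀)·log₁₀(σ'_f/σ'_0) = 0.18×4.2/(1+0.83)×log₁₀(89.654/55.654)
    = 0.41311 × 0.20707 = 0.08554 m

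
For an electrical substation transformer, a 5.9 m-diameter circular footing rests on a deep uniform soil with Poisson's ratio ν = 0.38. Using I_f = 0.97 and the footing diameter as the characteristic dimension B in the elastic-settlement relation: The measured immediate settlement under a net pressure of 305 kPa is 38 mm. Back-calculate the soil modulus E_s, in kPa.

S_e = q·B·(1−ν²)/E_s · I_f  ⇒  E_s = q·B·(1−ν²)·I_f / S_e.
E_s = 305 × 5.9 × 0.8556 × 0.97 / 0.038 = 39300 kPa

E_s ≈ 39300 kPa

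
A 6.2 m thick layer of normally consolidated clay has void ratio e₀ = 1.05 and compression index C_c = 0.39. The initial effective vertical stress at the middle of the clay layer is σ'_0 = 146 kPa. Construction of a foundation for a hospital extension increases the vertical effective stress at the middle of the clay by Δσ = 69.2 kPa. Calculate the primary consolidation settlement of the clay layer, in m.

S_c ≈ 0.199 m

Final effective stress: σ'_f = σ'_0 + Δσ = 146 + 69.2 = 215.2 kPa.
Normally consolidated clay, so the full stress increment lies on the virgin compression line:
S_c = C_c·H/(1+e₀)·log₁₀(σ'_f/σ'_0) = 0.39×6.2/(1+1.05)×log₁₀(215.2/146)
    = 1.1795 × 0.16849 = 0.1987 m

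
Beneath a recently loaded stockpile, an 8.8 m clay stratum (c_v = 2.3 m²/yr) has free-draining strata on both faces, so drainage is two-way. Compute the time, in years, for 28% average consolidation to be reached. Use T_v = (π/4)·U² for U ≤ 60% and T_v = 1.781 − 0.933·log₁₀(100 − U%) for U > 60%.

Drainage path length: H_d = H/2 = 4.4 m (double drainage).
U ≤ 60%: T_v = (π/4)·U² = (π/4)×0.28² = 0.061575.
t = T_v·H_d²/c_v = 0.061575×4.4²/2.3 = 0.5183 years.

t ≈ 0.518 years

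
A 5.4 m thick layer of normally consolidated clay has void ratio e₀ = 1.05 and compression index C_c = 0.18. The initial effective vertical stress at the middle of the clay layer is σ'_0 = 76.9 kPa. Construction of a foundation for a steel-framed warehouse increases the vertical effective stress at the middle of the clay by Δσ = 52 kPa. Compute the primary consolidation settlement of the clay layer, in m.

S_c ≈ 0.106 m

Final effective stress: σ'_f = σ'_0 + Δσ = 76.9 + 52 = 128.9 kPa.
Normally consolidated clay, so the full stress increment lies on the virgin compression line:
S_c = C_c·H/(1+e₀)·log₁₀(σ'_f/σ'_0) = 0.18×5.4/(1+1.05)×log₁₀(128.9/76.9)
    = 0.47415 × 0.22433 = 0.1064 m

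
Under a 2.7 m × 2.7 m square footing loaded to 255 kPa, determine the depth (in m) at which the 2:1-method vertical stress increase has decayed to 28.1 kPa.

z ≈ 5.43 m

2:1 spreading — at depth z the loaded area has grown by z in each plan dimension:
qB²/(B+z)² = Δσ_z ⇒ z = B(√(q/Δσ_z) − 1) = 2.7×(√(255/28.1) − 1) = 5.434 m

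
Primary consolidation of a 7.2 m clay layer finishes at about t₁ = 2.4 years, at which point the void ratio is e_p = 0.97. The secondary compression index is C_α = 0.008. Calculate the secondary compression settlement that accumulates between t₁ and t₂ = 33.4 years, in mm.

S_s ≈ 33.4 mm

Secondary compression: S_s = C_α·H/(1+e_p)·log₁₀(t₂/t₁)
S_s = 0.008×7.2/(1+0.97)×log₁₀(33.4/2.4)
    = 0.02924 × 1.144 = 0.03344 m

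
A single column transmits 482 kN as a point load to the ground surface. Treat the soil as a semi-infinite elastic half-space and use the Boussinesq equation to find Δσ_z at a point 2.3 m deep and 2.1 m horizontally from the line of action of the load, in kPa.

Boussinesq vertical stress below a point load on an elastic half-space:
Δσ_z = 3P/(2πz²) · [1 + (r/z)²]^(−5/2)
r/z = 2.1/2.3 = 0.91304; [1+(r/z)²]^(−5/2) = 0.21964.
Δσ_z = 3×482/(2π×2.3²) × 0.21964 = 43.504 × 0.21964 = 9.555 kPa

Δσ_z ≈ 9.56 kPa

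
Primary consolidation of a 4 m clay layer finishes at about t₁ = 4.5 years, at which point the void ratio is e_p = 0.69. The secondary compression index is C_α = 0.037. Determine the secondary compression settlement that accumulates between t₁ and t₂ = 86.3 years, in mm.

Secondary compression: S_s = C_α·H/(1+e_p)·log₁₀(t₂/t₁)
S_s = 0.037×4/(1+0.69)×log₁₀(86.3/4.5)
    = 0.08757 × 1.283 = 0.1123 m

S_s ≈ 112 mm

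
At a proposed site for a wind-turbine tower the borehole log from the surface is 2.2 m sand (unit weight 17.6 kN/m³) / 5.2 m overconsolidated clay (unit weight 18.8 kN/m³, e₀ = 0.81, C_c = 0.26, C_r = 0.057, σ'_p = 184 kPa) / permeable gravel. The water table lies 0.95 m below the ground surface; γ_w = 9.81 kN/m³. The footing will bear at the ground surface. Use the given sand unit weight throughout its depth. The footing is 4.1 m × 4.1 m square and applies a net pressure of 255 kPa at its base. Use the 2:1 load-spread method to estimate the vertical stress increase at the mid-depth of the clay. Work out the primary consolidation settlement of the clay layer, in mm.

Mid-depth of clay below the ground surface: z = 2.2 + 5.2/2 = 4.8 m.
Total vertical stress at mid-clay: σ_v = 17.6×2.2 + 18.8×2.6 = 87.6 kPa.
Pore pressure: u = 9.81×(4.8 − 0.95) = 37.769 kPa.
Initial effective stress: σ'_0 = σ_v − u = 87.6 − 37.769 = 49.831 kPa.
Stress increase at mid-clay by the 2:1 spreading method:
Δσ = qBL/((B+z)(L+z)) = 255×4.1×4.1/((4.1+4.8)(4.1+4.8)) = 54.116 kPa
Final effective stress: σ'_f = 49.831 + 54.116 = 103.95 kPa.
σ'_f = 103.95 ≤ σ'_p = 184 kPa, so the clay remains overconsolidated and only the recompression index applies:
S_c = C_r·H/(1+e₀)·log₁₀(σ'_f/σ'_0) = 0.057×5.2/1.81×log₁₀(103.95/49.831)
    = 0.16376 × 0.31932 = 0.05229 m

S_c ≈ 52.3 mm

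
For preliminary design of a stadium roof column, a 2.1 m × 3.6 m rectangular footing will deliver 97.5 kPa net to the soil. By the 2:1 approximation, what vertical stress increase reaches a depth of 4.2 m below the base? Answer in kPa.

By the 2:1 method the load spreads at 1 horizontal : 2 vertical, so at depth z the loaded area has grown by z in each plan dimension:
Δσ = qBL/((B+z)(L+z)) = 97.5×2.1×3.6/((2.1+4.2)(3.6+4.2)) = 15 kPa

Δσ_z ≈ 15 kPa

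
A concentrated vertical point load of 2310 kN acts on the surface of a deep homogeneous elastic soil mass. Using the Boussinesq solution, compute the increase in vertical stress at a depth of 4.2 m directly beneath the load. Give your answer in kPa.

Boussinesq vertical stress below a point load on an elastic half-space:
Δσ_z = 3P/(2πz²) · [1 + (r/z)²]^(−5/2)
r/z = 0/4.2 = 0; [1+(r/z)²]^(−5/2) = 1.
Δσ_z = 3×2310/(2π×4.2²) × 1 = 62.525 × 1 = 62.52 kPa

Δσ_z ≈ 62.5 kPa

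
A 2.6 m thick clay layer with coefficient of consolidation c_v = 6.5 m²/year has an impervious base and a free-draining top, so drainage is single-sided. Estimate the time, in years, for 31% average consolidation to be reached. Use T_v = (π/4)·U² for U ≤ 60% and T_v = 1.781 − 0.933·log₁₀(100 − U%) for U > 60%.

Drainage path length: H_d = H = 2.6 m (single drainage).
U ≤ 60%: T_v = (π/4)·U² = (π/4)×0.31² = 0.075477.
t = T_v·H_d²/c_v = 0.075477×2.6²/6.5 = 0.0785 years.

t ≈ 0.0785 years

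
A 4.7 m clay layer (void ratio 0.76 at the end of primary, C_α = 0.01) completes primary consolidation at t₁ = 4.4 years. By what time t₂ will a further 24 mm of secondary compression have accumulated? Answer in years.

t₂ ≈ 34.8 years

S_s = C_α·H/(1+e_p)·log₁₀(t₂/t₁) ⇒ log₁₀(t₂/t₁) = S_s·(1+e_p)/(C_α·H).
log₁₀(t₂/t₁) = 0.024 × (1+0.76) / (0.01×4.7) = 0.8987
t₂ = t₁ × 10^0.8987 = 4.4 × 7.92 = 34.85 years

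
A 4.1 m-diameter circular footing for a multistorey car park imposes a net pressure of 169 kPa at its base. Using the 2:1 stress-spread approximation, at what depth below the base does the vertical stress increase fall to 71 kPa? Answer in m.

2:1 spreading — at depth z the loaded area has grown by z in each plan dimension:
qD²/(D+z)² = Δσ_z ⇒ z = D(√(q/Δσ_z) − 1) = 4.1×(√(169/71) − 1) = 2.226 m

z ≈ 2.23 m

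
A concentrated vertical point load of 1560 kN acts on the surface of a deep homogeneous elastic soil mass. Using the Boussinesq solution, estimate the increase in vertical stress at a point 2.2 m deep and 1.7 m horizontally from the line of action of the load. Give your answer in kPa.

Boussinesq vertical stress below a point load on an elastic half-space:
Δσ_z = 3P/(2πz²) · [1 + (r/z)²]^(−5/2)
r/z = 1.7/2.2 = 0.77273; [1+(r/z)²]^(−5/2) = 0.31022.
Δσ_z = 3×1560/(2π×2.2²) × 0.31022 = 153.89 × 0.31022 = 47.74 kPa

Δσ_z ≈ 47.7 kPa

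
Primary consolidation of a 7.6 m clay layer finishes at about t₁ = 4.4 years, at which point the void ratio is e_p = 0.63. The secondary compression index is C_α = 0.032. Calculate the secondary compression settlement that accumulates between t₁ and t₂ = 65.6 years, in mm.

S_s ≈ 175 mm

Secondary compression: S_s = C_α·H/(1+e_p)·log₁₀(t₂/t₁)
S_s = 0.032×7.6/(1+0.63)×log₁₀(65.6/4.4)
    = 0.1492 × 1.173 = 0.1751 m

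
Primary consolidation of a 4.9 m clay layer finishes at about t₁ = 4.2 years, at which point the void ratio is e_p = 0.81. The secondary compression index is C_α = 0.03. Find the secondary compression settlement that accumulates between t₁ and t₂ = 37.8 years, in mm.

Secondary compression: S_s = C_α·H/(1+e_p)·log₁₀(t₂/t₁)
S_s = 0.03×4.9/(1+0.81)×log₁₀(37.8/4.2)
    = 0.08122 × 0.9542 = 0.0775 m

S_s ≈ 77.5 mm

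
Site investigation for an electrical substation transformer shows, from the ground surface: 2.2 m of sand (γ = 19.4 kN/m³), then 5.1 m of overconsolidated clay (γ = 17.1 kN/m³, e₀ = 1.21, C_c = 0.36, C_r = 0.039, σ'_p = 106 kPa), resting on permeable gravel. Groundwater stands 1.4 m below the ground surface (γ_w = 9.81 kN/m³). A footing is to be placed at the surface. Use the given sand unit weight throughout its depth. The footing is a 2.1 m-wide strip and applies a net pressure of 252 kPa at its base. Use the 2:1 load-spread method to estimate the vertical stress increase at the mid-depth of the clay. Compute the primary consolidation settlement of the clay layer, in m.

Mid-depth of clay below the ground surface: z = 2.2 + 5.1/2 = 4.75 m.
Total vertical stress at mid-clay: σ_v = 19.4×2.2 + 17.1×2.55 = 86.285 kPa.
Pore pressure: u = 9.81×(4.75 − 1.4) = 32.864 kPa.
Initial effective stress: σ'_0 = σ_v − u = 86.285 − 32.864 = 53.421 kPa.
Stress increase at mid-clay by the 2:1 spreading method:
Δσ = qB/(B+z) = 252×2.1/(2.1+4.75) = 77.255 kPa
Final effective stress: σ'_f = 53.421 + 77.255 = 130.68 kPa.
σ'_f = 130.68 > σ'_p = 106 kPa, so the stress path crosses the preconsolidation pressure — recompression up to σ'_p, then virgin compression beyond:
S_c = H/(1+e₀)·[C_r·log₁₀(σ'_p/σ'_0) + C_c·log₁₀(σ'_f/σ'_p)]
    = 5.1/2.21 × [0.039×log₁₀(106/53.421) + 0.36×log₁₀(130.68/106)]
    = 2.3077 × [0.011606 + 0.032725] = 0.1023 m

S_c ≈ 0.102 m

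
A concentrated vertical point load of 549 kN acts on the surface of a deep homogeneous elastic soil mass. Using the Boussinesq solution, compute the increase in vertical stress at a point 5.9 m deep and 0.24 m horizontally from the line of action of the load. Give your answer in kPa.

Boussinesq vertical stress below a point load on an elastic half-space:
Δσ_z = 3P/(2πz²) · [1 + (r/z)²]^(−5/2)
r/z = 0.24/5.9 = 0.040678; [1+(r/z)²]^(−5/2) = 0.99588.
Δσ_z = 3×549/(2π×5.9²) × 0.99588 = 7.5303 × 0.99588 = 7.499 kPa

Δσ_z ≈ 7.5 kPa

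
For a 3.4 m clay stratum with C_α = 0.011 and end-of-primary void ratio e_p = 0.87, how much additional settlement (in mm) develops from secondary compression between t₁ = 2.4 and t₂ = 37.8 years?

Secondary compression: S_s = C_α·H/(1+e_p)·log₁₀(t₂/t₁)
S_s = 0.011×3.4/(1+0.87)×log₁₀(37.8/2.4)
    = 0.02 × 1.197 = 0.02395 m

S_s ≈ 23.9 mm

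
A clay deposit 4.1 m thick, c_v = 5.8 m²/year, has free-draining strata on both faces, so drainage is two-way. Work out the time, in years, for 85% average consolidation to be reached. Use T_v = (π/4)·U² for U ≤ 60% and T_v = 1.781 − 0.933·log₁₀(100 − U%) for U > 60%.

Drainage path length: H_d = H/2 = 2.05 m (double drainage).
U > 60%: T_v = 1.781 − 0.933·log₁₀(100 − 85) = 0.68371.
t = T_v·H_d²/c_v = 0.68371×2.05²/5.8 = 0.4954 years.

t ≈ 0.495 years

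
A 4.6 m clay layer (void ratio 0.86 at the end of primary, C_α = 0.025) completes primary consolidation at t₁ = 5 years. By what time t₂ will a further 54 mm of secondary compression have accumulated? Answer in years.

t₂ ≈ 37.4 years

S_s = C_α·H/(1+e_p)·log₁₀(t₂/t₁) ⇒ log₁₀(t₂/t₁) = S_s·(1+e_p)/(C_α·H).
log₁₀(t₂/t₁) = 0.054 × (1+0.86) / (0.025×4.6) = 0.8734
t₂ = t₁ × 10^0.8734 = 5 × 7.471 = 37.36 years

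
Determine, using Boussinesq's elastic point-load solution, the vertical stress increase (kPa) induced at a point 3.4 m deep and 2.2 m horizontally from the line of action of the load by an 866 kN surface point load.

Boussinesq vertical stress below a point load on an elastic half-space:
Δσ_z = 3P/(2πz²) · [1 + (r/z)²]^(−5/2)
r/z = 2.2/3.4 = 0.64706; [1+(r/z)²]^(−5/2) = 0.41714.
Δσ_z = 3×866/(2π×3.4²) × 0.41714 = 35.769 × 0.41714 = 14.92 kPa

Δσ_z ≈ 14.9 kPa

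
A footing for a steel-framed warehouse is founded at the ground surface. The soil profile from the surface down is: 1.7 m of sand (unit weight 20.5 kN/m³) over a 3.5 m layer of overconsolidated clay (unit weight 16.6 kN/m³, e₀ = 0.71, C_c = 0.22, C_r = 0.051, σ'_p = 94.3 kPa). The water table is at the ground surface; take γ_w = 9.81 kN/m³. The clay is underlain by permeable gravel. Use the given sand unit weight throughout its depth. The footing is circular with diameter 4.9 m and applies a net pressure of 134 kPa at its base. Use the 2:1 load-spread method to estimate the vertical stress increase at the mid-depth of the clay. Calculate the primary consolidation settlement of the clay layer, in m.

Mid-depth of clay below the ground surface: z = 1.7 + 3.5/2 = 3.45 m.
Total vertical stress at mid-clay: σ_v = 20.5×1.7 + 16.6×1.75 = 63.9 kPa.
Pore pressure: u = 9.81×(3.45 − 0) = 33.845 kPa.
Initial effective stress: σ'_0 = σ_v − u = 63.9 − 33.845 = 30.055 kPa.
Stress increase at mid-clay by the 2:1 spreading method:
Δσ ≈ qD²/(D+z)² = 134×4.9²/(4.9+3.45)² = 46.145 kPa
Final effective stress: σ'_f = 30.055 + 46.145 = 76.2 kPa.
σ'_f = 76.2 ≤ σ'_p = 94.3 kPa, so the clay remains overconsolidated and only the recompression index applies:
S_c = C_r·H/(1+e₀)·log₁₀(σ'_f/σ'_0) = 0.051×3.5/1.71×log₁₀(76.2/30.055)
    = 0.10439 × 0.40404 = 0.04218 m

S_c ≈ 0.0422 m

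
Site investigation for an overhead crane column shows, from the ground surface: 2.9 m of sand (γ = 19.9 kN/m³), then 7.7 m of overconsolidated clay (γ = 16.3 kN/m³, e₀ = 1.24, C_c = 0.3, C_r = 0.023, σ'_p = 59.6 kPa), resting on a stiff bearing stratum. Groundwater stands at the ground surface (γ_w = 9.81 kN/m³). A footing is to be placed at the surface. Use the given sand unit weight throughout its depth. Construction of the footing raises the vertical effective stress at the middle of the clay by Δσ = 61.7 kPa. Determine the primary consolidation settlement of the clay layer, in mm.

S_c ≈ 301 mm

Mid-depth of clay below the ground surface: z = 2.9 + 7.7/2 = 6.75 m.
Total vertical stress at mid-clay: σ_v = 19.9×2.9 + 16.3×3.85 = 120.47 kPa.
Pore pressure: u = 9.81×(6.75 − 0) = 66.218 kPa.
Initial effective stress: σ'_0 = σ_v − u = 120.47 − 66.218 = 54.252 kPa.
Final effective stress: σ'_f = 54.252 + 61.7 = 115.95 kPa.
σ'_f = 115.95 > σ'_p = 59.6 kPa, so the stress path crosses the preconsolidation pressure — recompression up to σ'_p, then virgin compression beyond:
S_c = H/(1+e₀)·[C_r·log₁₀(σ'_p/σ'_0) + C_c·log₁₀(σ'_f/σ'_p)]
    = 7.7/2.24 × [0.023×log₁₀(59.6/54.252) + 0.3×log₁₀(115.95/59.6)]
    = 3.4375 × [0.0009391 + 0.086707] = 0.3013 m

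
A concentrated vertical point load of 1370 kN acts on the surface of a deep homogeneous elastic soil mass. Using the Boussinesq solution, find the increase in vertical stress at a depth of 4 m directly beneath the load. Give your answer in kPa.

Boussinesq vertical stress below a point load on an elastic half-space:
Δσ_z = 3P/(2πz²) · [1 + (r/z)²]^(−5/2)
r/z = 0/4 = 0; [1+(r/z)²]^(−5/2) = 1.
Δσ_z = 3×1370/(2π×4²) × 1 = 40.883 × 1 = 40.88 kPa

Δσ_z ≈ 40.9 kPa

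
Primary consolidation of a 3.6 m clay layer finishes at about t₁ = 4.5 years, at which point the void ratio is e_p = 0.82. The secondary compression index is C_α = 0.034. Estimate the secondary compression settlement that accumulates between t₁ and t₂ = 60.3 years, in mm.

Secondary compression: S_s = C_α·H/(1+e_p)·log₁₀(t₂/t₁)
S_s = 0.034×3.6/(1+0.82)×log₁₀(60.3/4.5)
    = 0.06725 × 1.127 = 0.0758 m

S_s ≈ 75.8 mm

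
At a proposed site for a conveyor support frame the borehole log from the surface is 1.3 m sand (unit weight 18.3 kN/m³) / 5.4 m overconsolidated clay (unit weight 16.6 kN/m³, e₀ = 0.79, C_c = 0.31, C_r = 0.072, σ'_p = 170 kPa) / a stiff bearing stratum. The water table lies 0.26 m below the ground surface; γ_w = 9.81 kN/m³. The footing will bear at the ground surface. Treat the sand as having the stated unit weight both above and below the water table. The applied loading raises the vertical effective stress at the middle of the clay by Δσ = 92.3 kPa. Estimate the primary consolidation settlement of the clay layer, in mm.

Mid-depth of clay below the ground surface: z = 1.3 + 5.4/2 = 4 m.
Total vertical stress at mid-clay: σ_v = 18.3×1.3 + 16.6×2.7 = 68.61 kPa.
Pore pressure: u = 9.81×(4 − 0.26) = 36.689 kPa.
Initial effective stress: σ'_0 = σ_v − u = 68.61 − 36.689 = 31.921 kPa.
Final effective stress: σ'_f = 31.921 + 92.3 = 124.22 kPa.
σ'_f = 124.22 ≤ σ'_p = 170 kPa, so the clay remains overconsolidated and only the recompression index applies:
S_c = C_r·H/(1+e₀)·log₁₀(σ'_f/σ'_0) = 0.072×5.4/1.79×log₁₀(124.22/31.921)
    = 0.21721 × 0.59012 = 0.1282 m

S_c ≈ 128 mm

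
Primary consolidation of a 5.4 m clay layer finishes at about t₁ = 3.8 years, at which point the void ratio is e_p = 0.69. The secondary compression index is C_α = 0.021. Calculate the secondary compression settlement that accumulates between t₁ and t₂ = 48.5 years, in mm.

S_s ≈ 74.2 mm

Secondary compression: S_s = C_α·H/(1+e_p)·log₁₀(t₂/t₁)
S_s = 0.021×5.4/(1+0.69)×log₁₀(48.5/3.8)
    = 0.0671 × 1.106 = 0.07421 m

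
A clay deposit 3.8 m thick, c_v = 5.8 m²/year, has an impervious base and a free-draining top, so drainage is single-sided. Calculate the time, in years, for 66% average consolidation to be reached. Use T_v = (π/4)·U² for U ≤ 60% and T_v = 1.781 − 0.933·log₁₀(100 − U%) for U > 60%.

t ≈ 0.877 years

Drainage path length: H_d = H = 3.8 m (single drainage).
U > 60%: T_v = 1.781 − 0.933·log₁₀(100 − 66) = 0.35213.
t = T_v·H_d²/c_v = 0.35213×3.8²/5.8 = 0.8767 years.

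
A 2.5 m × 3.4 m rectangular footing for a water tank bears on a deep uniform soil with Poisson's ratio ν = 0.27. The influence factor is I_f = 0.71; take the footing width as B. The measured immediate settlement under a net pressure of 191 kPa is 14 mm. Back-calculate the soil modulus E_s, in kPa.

S_e = q·B·(1−ν²)/E_s · I_f  ⇒  E_s = q·B·(1−ν²)·I_f / S_e.
E_s = 191 × 2.5 × 0.9271 × 0.71 / 0.014 = 22450 kPa

E_s ≈ 22500 kPa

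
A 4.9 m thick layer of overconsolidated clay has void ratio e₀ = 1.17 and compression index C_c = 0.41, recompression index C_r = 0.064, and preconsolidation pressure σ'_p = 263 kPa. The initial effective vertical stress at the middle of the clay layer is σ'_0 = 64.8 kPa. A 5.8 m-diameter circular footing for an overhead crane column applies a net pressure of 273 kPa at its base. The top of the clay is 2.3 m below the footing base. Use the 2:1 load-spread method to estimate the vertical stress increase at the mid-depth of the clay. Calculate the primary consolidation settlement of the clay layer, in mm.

Mid-depth of clay below the footing base: z = 2.3 + 4.9/2 = 4.75 m.
Stress increase at mid-clay by the 2:1 spreading method:
Δσ ≈ qD²/(D+z)² = 273×5.8²/(5.8+4.75)² = 82.511 kPa
Final effective stress: σ'_f = 64.8 + 82.511 = 147.31 kPa.
σ'_f = 147.31 ≤ σ'_p = 263 kPa, so the clay remains overconsolidated and only the recompression index applies:
S_c = C_r·H/(1+e₀)·log₁₀(σ'_f/σ'_0) = 0.064×4.9/2.17×log₁₀(147.31/64.8)
    = 0.14452 × 0.35666 = 0.05154 m

S_c ≈ 51.5 mm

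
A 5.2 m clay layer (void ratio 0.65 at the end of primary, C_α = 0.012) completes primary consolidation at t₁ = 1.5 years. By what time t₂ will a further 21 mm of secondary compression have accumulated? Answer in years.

S_s = C_α·H/(1+e_p)·log₁₀(t₂/t₁) ⇒ log₁₀(t₂/t₁) = S_s·(1+e_p)/(C_α·H).
log₁₀(t₂/t₁) = 0.021 × (1+0.65) / (0.012×5.2) = 0.5553
t₂ = t₁ × 10^0.5553 = 1.5 × 3.592 = 5.387 years

t₂ ≈ 5.39 years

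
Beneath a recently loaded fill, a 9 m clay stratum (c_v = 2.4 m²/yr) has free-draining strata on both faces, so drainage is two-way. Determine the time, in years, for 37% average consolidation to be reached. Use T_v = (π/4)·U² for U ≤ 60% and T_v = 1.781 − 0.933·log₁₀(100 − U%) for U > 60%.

Drainage path length: H_d = H/2 = 4.5 m (double drainage).
U ≤ 60%: T_v = (π/4)·U² = (π/4)×0.37² = 0.10752.
t = T_v·H_d²/c_v = 0.10752×4.5²/2.4 = 0.9072 years.

t ≈ 0.907 years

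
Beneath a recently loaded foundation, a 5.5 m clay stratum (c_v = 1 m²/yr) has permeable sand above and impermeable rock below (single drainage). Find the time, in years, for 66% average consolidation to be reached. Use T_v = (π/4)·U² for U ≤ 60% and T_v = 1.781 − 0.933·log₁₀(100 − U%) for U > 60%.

t ≈ 10.7 years

Drainage path length: H_d = H = 5.5 m (single drainage).
U > 60%: T_v = 1.781 − 0.933·log₁₀(100 − 66) = 0.35213.
t = T_v·H_d²/c_v = 0.35213×5.5²/1 = 10.65 years.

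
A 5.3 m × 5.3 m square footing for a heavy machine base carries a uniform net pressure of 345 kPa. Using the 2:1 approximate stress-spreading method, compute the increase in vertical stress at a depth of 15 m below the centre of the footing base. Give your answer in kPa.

Δσ_z ≈ 23.5 kPa

By the 2:1 method the load spreads at 1 horizontal : 2 vertical, so at depth z the loaded area has grown by z in each plan dimension:
Δσ = qBL/((B+z)(L+z)) = 345×5.3×5.3/((5.3+15)(5.3+15)) = 23.517 kPa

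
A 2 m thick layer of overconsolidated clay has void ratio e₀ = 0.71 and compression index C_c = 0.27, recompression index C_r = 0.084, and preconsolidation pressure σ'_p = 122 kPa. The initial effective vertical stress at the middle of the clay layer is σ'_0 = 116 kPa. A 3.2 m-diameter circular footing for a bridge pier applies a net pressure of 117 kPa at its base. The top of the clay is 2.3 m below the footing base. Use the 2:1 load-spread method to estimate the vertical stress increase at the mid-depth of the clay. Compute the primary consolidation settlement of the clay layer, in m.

Mid-depth of clay below the footing base: z = 2.3 + 2/2 = 3.3 m.
Stress increase at mid-clay by the 2:1 spreading method:
Δσ ≈ qD²/(D+z)² = 117×3.2²/(3.2+3.3)² = 28.357 kPa
Final effective stress: σ'_f = 116 + 28.357 = 144.36 kPa.
σ'_f = 144.36 > σ'_p = 122 kPa, so the stress path crosses the preconsolidation pressure — recompression up to σ'_p, then virgin compression beyond:
S_c = H/(1+e₀)·[C_r·log₁₀(σ'_p/σ'_0) + C_c·log₁₀(σ'_f/σ'_p)]
    = 2/1.71 × [0.084×log₁₀(122/116) + 0.27×log₁₀(144.36/122)]
    = 1.1696 × [0.0018398 + 0.019734] = 0.02523 m

S_c ≈ 0.0252 m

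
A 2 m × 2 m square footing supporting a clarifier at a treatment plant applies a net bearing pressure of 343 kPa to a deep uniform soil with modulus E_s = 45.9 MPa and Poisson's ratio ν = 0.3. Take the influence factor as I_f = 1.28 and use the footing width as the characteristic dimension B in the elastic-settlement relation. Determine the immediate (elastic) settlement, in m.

S_e ≈ 0.0174 m

Immediate (elastic) settlement: S_e = q·B·(1−ν²)/E_s · I_f.
E_s = 45.9 MPa = 45900 kPa.
S_e = 343 × 2 × (1 − 0.3²) / 45900 × 1.28
    = 343 × 2 × 0.91 / 45900 × 1.28
    = 0.01741 m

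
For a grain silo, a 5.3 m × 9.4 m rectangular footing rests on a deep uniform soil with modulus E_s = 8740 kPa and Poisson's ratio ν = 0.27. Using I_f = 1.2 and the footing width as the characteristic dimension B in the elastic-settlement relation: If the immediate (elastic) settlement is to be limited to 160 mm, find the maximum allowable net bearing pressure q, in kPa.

q ≈ 237 kPa

S_e = q·B·(1−ν²)/E_s · I_f  ⇒  q = S_e·E_s / (B·(1−ν²)·I_f).
q = 0.16 × 8740 / (5.3 × 0.9271 × 1.2) = 237.2 kPa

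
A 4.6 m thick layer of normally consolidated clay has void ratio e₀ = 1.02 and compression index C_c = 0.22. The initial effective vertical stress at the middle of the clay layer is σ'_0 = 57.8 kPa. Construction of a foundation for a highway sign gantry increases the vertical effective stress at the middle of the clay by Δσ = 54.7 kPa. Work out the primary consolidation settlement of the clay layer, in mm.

Final effective stress: σ'_f = σ'_0 + Δσ = 57.8 + 54.7 = 112.5 kPa.
Normally consolidated clay, so the full stress increment lies on the virgin compression line:
S_c = C_c·H/(1+e₀)·log₁₀(σ'_f/σ'_0) = 0.22×4.6/(1+1.02)×log₁₀(112.5/57.8)
    = 0.50099 × 0.28922 = 0.1449 m

S_c ≈ 145 mm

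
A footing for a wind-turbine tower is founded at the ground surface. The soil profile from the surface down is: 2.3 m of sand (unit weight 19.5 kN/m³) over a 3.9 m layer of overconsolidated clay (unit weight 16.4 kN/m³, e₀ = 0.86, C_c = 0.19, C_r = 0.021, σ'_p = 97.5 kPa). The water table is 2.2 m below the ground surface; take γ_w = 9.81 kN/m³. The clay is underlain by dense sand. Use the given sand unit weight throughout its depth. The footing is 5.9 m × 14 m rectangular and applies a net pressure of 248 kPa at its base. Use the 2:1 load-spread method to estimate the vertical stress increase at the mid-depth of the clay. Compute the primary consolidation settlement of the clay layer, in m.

Mid-depth of clay below the ground surface: z = 2.3 + 3.9/2 = 4.25 m.
Total vertical stress at mid-clay: σ_v = 19.5×2.3 + 16.4×1.95 = 76.83 kPa.
Pore pressure: u = 9.81×(4.25 − 2.2) = 20.11 kPa.
Initial effective stress: σ'_0 = σ_v − u = 76.83 − 20.11 = 56.72 kPa.
Stress increase at mid-clay by the 2:1 spreading method:
Δσ = qBL/((B+z)(L+z)) = 248×5.9×14/((5.9+4.25)(14+4.25)) = 110.59 kPa
Final effective stress: σ'_f = 56.72 + 110.59 = 167.31 kPa.
σ'_f = 167.31 > σ'_p = 97.5 kPa, so the stress path crosses the preconsolidation pressure — recompression up to σ'_p, then virgin compression beyond:
S_c = H/(1+e₀)·[C_r·log₁₀(σ'_p/σ'_0) + C_c·log₁₀(σ'_f/σ'_p)]
    = 3.9/1.86 × [0.021×log₁₀(97.5/56.72) + 0.19×log₁₀(167.31/97.5)]
    = 2.0968 × [0.0049406 + 0.044558] = 0.1038 m

S_c ≈ 0.104 m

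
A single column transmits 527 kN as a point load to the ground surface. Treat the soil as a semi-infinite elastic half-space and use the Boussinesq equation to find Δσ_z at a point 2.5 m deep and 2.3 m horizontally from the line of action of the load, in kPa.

Δσ_z ≈ 8.69 kPa

Boussinesq vertical stress below a point load on an elastic half-space:
Δσ_z = 3P/(2πz²) · [1 + (r/z)²]^(−5/2)
r/z = 2.3/2.5 = 0.92; [1+(r/z)²]^(−5/2) = 0.21587.
Δσ_z = 3×527/(2π×2.5²) × 0.21587 = 40.26 × 0.21587 = 8.691 kPa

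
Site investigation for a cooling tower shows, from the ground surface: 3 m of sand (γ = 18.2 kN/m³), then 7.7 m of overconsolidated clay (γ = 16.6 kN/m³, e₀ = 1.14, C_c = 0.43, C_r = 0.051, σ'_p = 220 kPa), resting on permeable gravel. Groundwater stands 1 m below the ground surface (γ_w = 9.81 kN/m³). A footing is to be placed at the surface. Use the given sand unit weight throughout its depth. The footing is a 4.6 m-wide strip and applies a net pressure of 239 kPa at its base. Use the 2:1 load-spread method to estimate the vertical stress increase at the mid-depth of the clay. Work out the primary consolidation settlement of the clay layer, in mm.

S_c ≈ 75.3 mm

Mid-depth of clay below the ground surface: z = 3 + 7.7/2 = 6.85 m.
Total vertical stress at mid-clay: σ_v = 18.2×3 + 16.6×3.85 = 118.51 kPa.
Pore pressure: u = 9.81×(6.85 − 1) = 57.389 kPa.
Initial effective stress: σ'_0 = σ_v − u = 118.51 − 57.389 = 61.121 kPa.
Stress increase at mid-clay by the 2:1 spreading method:
Δσ = qB/(B+z) = 239×4.6/(4.6+6.85) = 96.017 kPa
Final effective stress: σ'_f = 61.121 + 96.017 = 157.14 kPa.
σ'_f = 157.14 ≤ σ'_p = 220 kPa, so the clay remains overconsolidated and only the recompression index applies:
S_c = C_r·H/(1+e₀)·log₁₀(σ'_f/σ'_0) = 0.051×7.7/2.14×log₁₀(157.14/61.121)
    = 0.1835 × 0.4101 = 0.07525 m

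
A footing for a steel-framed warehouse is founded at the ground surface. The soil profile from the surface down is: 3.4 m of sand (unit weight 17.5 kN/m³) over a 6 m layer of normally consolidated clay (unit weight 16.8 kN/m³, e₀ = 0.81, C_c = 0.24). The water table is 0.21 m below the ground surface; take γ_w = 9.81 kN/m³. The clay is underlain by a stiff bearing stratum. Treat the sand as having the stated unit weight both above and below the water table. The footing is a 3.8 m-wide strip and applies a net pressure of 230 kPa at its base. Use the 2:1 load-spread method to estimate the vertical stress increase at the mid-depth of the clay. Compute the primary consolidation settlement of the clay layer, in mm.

Mid-depth of clay below the ground surface: z = 3.4 + 6/2 = 6.4 m.
Total vertical stress at mid-clay: σ_v = 17.5×3.4 + 16.8×3 = 109.9 kPa.
Pore pressure: u = 9.81×(6.4 − 0.21) = 60.724 kPa.
Initial effective stress: σ'_0 = σ_v − u = 109.9 − 60.724 = 49.176 kPa.
Stress increase at mid-clay by the 2:1 spreading method:
Δσ = qB/(B+z) = 230×3.8/(3.8+6.4) = 85.686 kPa
Final effective stress: σ'_f = σ'_0 + Δσ = 49.176 + 85.686 = 134.86 kPa.
Normally consolidated clay, so the full stress increment lies on the virgin compression line:
S_c = C_c·H/(1+e₀)·log₁₀(σ'_f/σ'_0) = 0.24×6/(1+0.81)×log₁₀(134.86/49.176)
    = 0.79558 × 0.43813 = 0.3486 m

S_c ≈ 349 mm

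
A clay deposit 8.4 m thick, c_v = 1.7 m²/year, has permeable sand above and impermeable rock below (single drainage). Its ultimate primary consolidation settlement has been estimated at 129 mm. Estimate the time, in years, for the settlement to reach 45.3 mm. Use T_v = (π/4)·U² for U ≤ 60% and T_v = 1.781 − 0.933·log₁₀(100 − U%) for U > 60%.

Drainage path length: H_d = H = 8.4 m (single drainage).
U = S(t)/S_ult = 45.3/129 = 0.3512.
U ≤ 60%: T_v = (π/4)·U² = (π/4)×0.35116² = 0.096852.
t = T_v·H_d²/c_v = 0.096852×8.4²/1.7 = 4.02 years.

t ≈ 4.02 years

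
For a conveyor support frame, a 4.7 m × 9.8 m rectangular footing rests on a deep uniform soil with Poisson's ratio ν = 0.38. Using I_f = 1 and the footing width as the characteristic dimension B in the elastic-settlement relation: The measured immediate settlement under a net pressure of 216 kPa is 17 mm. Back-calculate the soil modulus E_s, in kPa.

E_s ≈ 51100 kPa

S_e = q·B·(1−ν²)/E_s · I_f  ⇒  E_s = q·B·(1−ν²)·I_f / S_e.
E_s = 216 × 4.7 × 0.8556 × 1 / 0.017 = 51090 kPa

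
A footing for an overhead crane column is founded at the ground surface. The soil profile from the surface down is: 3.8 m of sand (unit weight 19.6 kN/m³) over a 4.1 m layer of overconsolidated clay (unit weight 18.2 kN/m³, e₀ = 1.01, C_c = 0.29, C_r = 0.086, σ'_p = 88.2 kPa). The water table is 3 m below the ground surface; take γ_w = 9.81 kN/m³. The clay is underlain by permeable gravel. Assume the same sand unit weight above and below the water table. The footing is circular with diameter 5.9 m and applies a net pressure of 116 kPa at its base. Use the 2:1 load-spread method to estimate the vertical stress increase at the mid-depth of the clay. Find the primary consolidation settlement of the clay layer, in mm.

S_c ≈ 67.7 mm

Mid-depth of clay below the ground surface: z = 3.8 + 4.1/2 = 5.85 m.
Total vertical stress at mid-clay: σ_v = 19.6×3.8 + 18.2×2.05 = 111.79 kPa.
Pore pressure: u = 9.81×(5.85 − 3) = 27.959 kPa.
Initial effective stress: σ'_0 = σ_v − u = 111.79 − 27.959 = 83.831 kPa.
Stress increase at mid-clay by the 2:1 spreading method:
Δσ ≈ qD²/(D+z)² = 116×5.9²/(5.9+5.85)² = 29.247 kPa
Final effective stress: σ'_f = 83.831 + 29.247 = 113.08 kPa.
σ'_f = 113.08 > σ'_p = 88.2 kPa, so the stress path crosses the preconsolidation pressure — recompression up to σ'_p, then virgin compression beyond:
S_c = H/(1+e₀)·[C_r·log₁₀(σ'_p/σ'_0) + C_c·log₁₀(σ'_f/σ'_p)]
    = 4.1/2.01 × [0.086×log₁₀(88.2/83.831) + 0.29×log₁₀(113.08/88.2)]
    = 2.0398 × [0.0018975 + 0.031296] = 0.06771 m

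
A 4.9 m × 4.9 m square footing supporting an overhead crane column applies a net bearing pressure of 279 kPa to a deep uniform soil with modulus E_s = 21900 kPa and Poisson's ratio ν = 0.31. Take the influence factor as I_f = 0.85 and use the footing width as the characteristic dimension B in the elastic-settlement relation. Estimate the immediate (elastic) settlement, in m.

S_e ≈ 0.048 m

Immediate (elastic) settlement: S_e = q·B·(1−ν²)/E_s · I_f.
S_e = 279 × 4.9 × (1 − 0.31²) / 21900 × 0.85
    = 279 × 4.9 × 0.9039 / 21900 × 0.85
    = 0.04796 m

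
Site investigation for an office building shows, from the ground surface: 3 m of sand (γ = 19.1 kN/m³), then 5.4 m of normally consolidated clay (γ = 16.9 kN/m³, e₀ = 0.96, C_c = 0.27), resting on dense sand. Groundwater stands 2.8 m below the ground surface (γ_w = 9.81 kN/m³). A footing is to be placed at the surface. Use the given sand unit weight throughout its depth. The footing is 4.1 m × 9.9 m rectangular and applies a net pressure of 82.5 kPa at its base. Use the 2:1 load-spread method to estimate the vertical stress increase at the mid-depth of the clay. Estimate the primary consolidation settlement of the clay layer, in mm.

S_c ≈ 83.3 mm

Mid-depth of clay below the ground surface: z = 3 + 5.4/2 = 5.7 m.
Total vertical stress at mid-clay: σ_v = 19.1×3 + 16.9×2.7 = 102.93 kPa.
Pore pressure: u = 9.81×(5.7 − 2.8) = 28.449 kPa.
Initial effective stress: σ'_0 = σ_v − u = 102.93 − 28.449 = 74.481 kPa.
Stress increase at mid-clay by the 2:1 spreading method:
Δσ = qBL/((B+z)(L+z)) = 82.5×4.1×9.9/((4.1+5.7)(9.9+5.7)) = 21.904 kPa
Final effective stress: σ'_f = σ'_0 + Δσ = 74.481 + 21.904 = 96.385 kPa.
Normally consolidated clay, so the full stress increment lies on the virgin compression line:
S_c = C_c·H/(1+e₀)·log₁₀(σ'_f/σ'_0) = 0.27×5.4/(1+0.96)×log₁₀(96.385/74.481)
    = 0.74388 × 0.11196 = 0.08328 m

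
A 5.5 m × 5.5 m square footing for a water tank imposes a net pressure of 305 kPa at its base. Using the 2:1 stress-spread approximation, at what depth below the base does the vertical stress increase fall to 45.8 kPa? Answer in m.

2:1 spreading — at depth z the loaded area has grown by z in each plan dimension:
qB²/(B+z)² = Δσ_z ⇒ z = B(√(q/Δσ_z) − 1) = 5.5×(√(305/45.8) − 1) = 8.693 m

z ≈ 8.69 m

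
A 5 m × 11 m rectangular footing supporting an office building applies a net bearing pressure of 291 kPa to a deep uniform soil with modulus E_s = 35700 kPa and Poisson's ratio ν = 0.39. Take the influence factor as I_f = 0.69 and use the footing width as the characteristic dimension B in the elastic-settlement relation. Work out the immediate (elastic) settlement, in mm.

S_e ≈ 23.8 mm

Immediate (elastic) settlement: S_e = q·B·(1−ν²)/E_s · I_f.
S_e = 291 × 5 × (1 − 0.39²) / 35700 × 0.69
    = 291 × 5 × 0.8479 / 35700 × 0.69
    = 0.02384 m = 23.84 mm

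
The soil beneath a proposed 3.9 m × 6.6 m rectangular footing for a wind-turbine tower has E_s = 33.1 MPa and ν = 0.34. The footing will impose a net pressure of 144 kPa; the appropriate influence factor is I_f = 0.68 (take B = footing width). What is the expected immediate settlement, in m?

S_e ≈ 0.0102 m

Immediate (elastic) settlement: S_e = q·B·(1−ν²)/E_s · I_f.
E_s = 33.1 MPa = 33100 kPa.
S_e = 144 × 3.9 × (1 − 0.34²) / 33100 × 0.68
    = 144 × 3.9 × 0.8844 / 33100 × 0.68
    = 0.0102 m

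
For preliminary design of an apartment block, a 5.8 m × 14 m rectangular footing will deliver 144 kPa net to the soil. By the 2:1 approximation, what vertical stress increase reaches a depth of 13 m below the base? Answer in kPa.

Δσ_z ≈ 23 kPa

By the 2:1 method the load spreads at 1 horizontal : 2 vertical, so at depth z the loaded area has grown by z in each plan dimension:
Δσ = qBL/((B+z)(L+z)) = 144×5.8×14/((5.8+13)(14+13)) = 23.035 kPa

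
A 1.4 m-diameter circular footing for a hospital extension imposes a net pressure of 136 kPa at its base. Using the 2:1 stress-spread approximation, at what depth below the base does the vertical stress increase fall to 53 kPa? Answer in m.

z ≈ 0.843 m

2:1 spreading — at depth z the loaded area has grown by z in each plan dimension:
qD²/(D+z)² = Δσ_z ⇒ z = D(√(q/Δσ_z) − 1) = 1.4×(√(136/53) − 1) = 0.8426 m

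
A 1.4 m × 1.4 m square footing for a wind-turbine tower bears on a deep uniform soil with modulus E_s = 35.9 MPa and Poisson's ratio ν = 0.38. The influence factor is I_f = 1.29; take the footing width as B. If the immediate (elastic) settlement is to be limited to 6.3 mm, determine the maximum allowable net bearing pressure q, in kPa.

E_s = 35.9 MPa = 35900 kPa.
S_e = q·B·(1−ν²)/E_s · I_f  ⇒  q = S_e·E_s / (B·(1−ν²)·I_f).
q = 0.0063 × 35900 / (1.4 × 0.8556 × 1.29) = 146.4 kPa

q ≈ 146 kPa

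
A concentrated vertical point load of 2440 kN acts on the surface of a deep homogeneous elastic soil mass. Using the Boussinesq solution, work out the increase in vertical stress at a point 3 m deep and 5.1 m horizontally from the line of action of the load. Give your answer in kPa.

Boussinesq vertical stress below a point load on an elastic half-space:
Δσ_z = 3P/(2πz²) · [1 + (r/z)²]^(−5/2)
r/z = 5.1/3 = 1.7; [1+(r/z)²]^(−5/2) = 0.033506.
Δσ_z = 3×2440/(2π×3²) × 0.033506 = 129.45 × 0.033506 = 4.337 kPa

Δσ_z ≈ 4.34 kPa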